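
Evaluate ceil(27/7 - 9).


-5


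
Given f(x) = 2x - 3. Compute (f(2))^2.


f(2) = 1
(1)^2 = 1

1


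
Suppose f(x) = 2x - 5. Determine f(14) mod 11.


f(14) = 23
23 mod 11 = 1

1


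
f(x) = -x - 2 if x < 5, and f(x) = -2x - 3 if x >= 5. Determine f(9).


9 satisfies x >= 5
f(9) = -21

-21


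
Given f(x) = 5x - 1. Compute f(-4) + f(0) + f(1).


f(-4) = -21
f(0) = -1
f(1) = 4
Sum = -18

-18


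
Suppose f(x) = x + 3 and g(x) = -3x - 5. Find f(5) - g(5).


f(5) = 8
g(5) = -20
Difference = 28

28


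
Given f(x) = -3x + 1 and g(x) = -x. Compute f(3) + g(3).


-11


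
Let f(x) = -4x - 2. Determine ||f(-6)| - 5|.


f(-6) = 22
|22| = 22
|22 - 5| = 17

17


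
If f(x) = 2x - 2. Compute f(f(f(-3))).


f(-3) = -8
f(-8) = -18
f(-18) = -38

-38


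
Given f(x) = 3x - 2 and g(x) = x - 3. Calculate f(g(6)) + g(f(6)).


f(g(6)) = 7
g(f(6)) = 13
Sum = 20

20


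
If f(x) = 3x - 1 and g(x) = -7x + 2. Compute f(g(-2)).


g(-2) = 16
f(16) = 47

47


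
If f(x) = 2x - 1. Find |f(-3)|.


f(-3) = -7
|-7| = 7

7


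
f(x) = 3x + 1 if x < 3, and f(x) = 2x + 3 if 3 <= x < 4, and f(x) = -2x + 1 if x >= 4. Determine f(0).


1


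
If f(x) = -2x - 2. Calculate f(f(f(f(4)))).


f(4) = -10
f(-10) = 18
f(18) = -38
f(-38) = 74

74


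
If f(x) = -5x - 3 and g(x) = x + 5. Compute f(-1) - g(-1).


f(-1) = 2
g(-1) = 4
Difference = -2

-2


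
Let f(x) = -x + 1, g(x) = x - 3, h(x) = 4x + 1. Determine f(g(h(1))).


h(1) = 5
g(5) = 2
f(2) = -1

-1


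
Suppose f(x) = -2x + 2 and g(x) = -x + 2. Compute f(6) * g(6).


f(6) = -10
g(6) = -4
Product = 40

40


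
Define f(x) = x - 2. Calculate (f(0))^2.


f(0) = -2
(-2)^2 = 4

4


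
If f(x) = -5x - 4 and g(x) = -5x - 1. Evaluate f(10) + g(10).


f(10) = -54
g(10) = -51
Sum = -105

-105


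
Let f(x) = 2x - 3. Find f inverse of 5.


Solve 2x - 3 = 5
x = (5 + 3) / 2 = 4

4


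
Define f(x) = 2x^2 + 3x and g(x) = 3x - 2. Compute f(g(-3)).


g(-3) = -11
f(-11) = 2*(-11)^2 + 3*(-11) = 209

209


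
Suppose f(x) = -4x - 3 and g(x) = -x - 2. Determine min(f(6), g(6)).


f(6) = -27
g(6) = -8
min = -27

-27


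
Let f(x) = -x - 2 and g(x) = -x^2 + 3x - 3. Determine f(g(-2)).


g(-2) = -13
f(-13) = 11

11


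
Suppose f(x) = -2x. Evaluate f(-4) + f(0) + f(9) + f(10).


f(-4) = 8
f(0) = 0
f(9) = -18
f(10) = -20
Sum = -30

-30


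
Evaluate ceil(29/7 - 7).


-2


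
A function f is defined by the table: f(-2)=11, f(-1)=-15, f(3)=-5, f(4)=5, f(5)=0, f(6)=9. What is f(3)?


Reading from the table at x = 3

-5


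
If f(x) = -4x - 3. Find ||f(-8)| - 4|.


f(-8) = 29
|29| = 29
|29 - 4| = 25

25


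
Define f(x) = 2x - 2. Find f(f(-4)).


f(-4) = -10
f(-10) = -22

-22


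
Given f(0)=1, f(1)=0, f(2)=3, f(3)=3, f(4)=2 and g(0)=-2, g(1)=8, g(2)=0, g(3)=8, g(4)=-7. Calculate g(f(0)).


f(0) = 1
g(1) = 8

8


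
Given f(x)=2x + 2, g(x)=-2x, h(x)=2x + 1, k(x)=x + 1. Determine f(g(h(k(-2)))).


k(-2) = -1
h(-1) = -1
g(-1) = 2
f(2) = 6

6


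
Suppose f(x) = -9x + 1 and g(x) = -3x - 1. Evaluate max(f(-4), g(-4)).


f(-4) = 37
g(-4) = 11
max = 37

37


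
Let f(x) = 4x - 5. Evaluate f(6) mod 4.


f(6) = 19
19 mod 4 = 3

3


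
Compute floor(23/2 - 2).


23/2 = 11.5
11.5 - 2 = 9.5
floor(9.5) = 9

9


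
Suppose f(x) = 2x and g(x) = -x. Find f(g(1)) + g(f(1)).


-4


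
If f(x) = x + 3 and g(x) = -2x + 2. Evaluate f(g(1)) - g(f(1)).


f(g(1)) = 3
g(f(1)) = -6
Difference = 9

9


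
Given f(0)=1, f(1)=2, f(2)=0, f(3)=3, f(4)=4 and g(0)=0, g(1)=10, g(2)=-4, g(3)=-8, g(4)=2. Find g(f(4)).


f(4) = 4
g(4) = 2

2


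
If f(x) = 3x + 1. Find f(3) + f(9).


f(3) = 10
f(9) = 28
Sum = 38

38


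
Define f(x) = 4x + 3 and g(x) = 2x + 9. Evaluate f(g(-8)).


-25


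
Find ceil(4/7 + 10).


11


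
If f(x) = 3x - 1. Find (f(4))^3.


f(4) = 11
(11)^3 = 1331

1331


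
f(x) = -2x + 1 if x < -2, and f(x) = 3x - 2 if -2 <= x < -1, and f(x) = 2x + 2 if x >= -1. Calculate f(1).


1 satisfies x >= -1
f(1) = 4

4


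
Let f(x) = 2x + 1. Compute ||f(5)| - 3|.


8


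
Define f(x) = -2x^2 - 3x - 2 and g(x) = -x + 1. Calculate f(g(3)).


-4


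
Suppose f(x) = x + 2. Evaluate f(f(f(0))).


f(0) = 2
f(2) = 4
f(4) = 6

6


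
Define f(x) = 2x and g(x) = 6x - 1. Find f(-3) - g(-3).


f(-3) = -6
g(-3) = -19
Difference = 13

13


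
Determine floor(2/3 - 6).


2/3 = 0.6667
0.6667 - 6 = -5.3333
floor(-5.3333) = -6

-6


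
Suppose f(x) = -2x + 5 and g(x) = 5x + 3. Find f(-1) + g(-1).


5


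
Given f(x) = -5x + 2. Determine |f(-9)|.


47


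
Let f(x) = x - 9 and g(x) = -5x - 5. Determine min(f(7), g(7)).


f(7) = -2
g(7) = -40
min = -40

-40


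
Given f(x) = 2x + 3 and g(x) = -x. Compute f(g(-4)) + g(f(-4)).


f(g(-4)) = 11
g(f(-4)) = 5
Sum = 16

16


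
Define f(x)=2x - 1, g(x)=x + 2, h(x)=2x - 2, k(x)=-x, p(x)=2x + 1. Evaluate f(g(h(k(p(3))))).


p(3) = 7
k(7) = -7
h(-7) = -16
g(-16) = -14
f(-14) = -29

-29


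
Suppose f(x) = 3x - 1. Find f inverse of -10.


Solve 3x - 1 = -10
x = (-10 + 1) / 3 = -3

-3


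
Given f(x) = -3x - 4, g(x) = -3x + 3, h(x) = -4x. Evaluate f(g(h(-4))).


h(-4) = 16
g(16) = -45
f(-45) = 131

131


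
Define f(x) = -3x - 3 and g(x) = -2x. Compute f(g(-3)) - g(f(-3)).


f(g(-3)) = -21
g(f(-3)) = -12
Difference = -9

-9


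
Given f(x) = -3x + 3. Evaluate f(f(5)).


f(5) = -12
f(-12) = 39

39


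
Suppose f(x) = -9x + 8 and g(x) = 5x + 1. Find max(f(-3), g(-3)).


f(-3) = 35
g(-3) = -14
max = 35

35


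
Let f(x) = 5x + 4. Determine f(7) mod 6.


f(7) = 39
39 mod 6 = 3

3


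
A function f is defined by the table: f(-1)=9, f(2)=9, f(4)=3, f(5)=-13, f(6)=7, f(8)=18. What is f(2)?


Reading from the table at x = 2

9


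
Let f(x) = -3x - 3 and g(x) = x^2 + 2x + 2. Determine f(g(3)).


g(3) = 17
f(17) = -54

-54


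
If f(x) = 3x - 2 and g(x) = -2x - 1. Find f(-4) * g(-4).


f(-4) = -14
g(-4) = 7
Product = -98

-98


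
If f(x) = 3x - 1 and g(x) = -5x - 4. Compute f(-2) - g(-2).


f(-2) = -7
g(-2) = 6
Difference = -13

-13


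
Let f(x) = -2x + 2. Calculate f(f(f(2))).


f(2) = -2
f(-2) = 6
f(6) = -10

-10


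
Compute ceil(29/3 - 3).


29/3 = 9.6667
9.6667 - 3 = 6.6667
ceil(6.6667) = 7

7


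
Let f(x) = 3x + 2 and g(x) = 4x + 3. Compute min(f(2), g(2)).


f(2) = 8
g(2) = 11
min = 8

8


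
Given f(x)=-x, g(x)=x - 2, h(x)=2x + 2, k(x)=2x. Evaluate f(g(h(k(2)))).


k(2) = 4
h(4) = 10
g(10) = 8
f(8) = -8

-8


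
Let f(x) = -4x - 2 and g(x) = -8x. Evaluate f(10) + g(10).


f(10) = -42
g(10) = -80
Sum = -122

-122


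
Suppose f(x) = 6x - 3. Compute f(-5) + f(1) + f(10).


f(-5) = -33
f(1) = 3
f(10) = 57
Sum = 27

27


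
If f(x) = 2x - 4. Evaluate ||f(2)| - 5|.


f(2) = 0
|0| = 0
|0 - 5| = 5

5


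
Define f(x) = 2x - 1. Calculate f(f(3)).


f(3) = 5
f(5) = 9

9


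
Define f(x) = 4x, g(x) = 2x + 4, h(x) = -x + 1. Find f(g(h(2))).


h(2) = -1
g(-1) = 2
f(2) = 8

8


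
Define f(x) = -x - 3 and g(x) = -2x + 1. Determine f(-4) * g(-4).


f(-4) = 1
g(-4) = 9
Product = 9

9


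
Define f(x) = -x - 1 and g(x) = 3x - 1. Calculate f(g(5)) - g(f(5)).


f(g(5)) = -15
g(f(5)) = -19
Difference = 4

4


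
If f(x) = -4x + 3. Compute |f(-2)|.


f(-2) = 11
|11| = 11

11


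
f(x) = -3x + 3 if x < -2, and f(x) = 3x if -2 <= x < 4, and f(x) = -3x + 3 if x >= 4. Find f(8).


8 satisfies x >= 4
f(8) = -21

-21


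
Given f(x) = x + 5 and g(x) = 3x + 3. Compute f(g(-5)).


g(-5) = -12
f(-12) = -7

-7


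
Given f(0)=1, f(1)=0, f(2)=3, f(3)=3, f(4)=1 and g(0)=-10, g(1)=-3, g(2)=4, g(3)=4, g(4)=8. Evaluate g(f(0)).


f(0) = 1
g(1) = -3

-3


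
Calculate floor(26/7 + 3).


26/7 = 3.7143
3.7143 + 3 = 6.7143
floor(6.7143) = 6

6


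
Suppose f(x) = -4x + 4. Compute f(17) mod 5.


f(17) = -64
-64 mod 5 = 1

1


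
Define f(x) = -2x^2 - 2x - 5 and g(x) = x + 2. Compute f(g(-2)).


g(-2) = 0
f(0) = (-2)*(0)^2 - 2*(0) - 5 = -5

-5


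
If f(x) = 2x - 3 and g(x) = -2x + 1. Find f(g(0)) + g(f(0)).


6


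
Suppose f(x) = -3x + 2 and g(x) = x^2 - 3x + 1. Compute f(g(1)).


g(1) = -1
f(-1) = 5

5


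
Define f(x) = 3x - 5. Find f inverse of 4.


3


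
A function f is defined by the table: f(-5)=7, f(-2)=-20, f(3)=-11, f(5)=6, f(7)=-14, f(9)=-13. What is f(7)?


Reading from the table at x = 7

-14


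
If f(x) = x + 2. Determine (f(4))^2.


f(4) = 6
(6)^2 = 36

36


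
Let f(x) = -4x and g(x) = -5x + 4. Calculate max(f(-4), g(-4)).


f(-4) = 16
g(-4) = 24
max = 24

24


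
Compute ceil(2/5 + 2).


2/5 = 0.4
0.4 + 2 = 2.4
ceil(2.4) = 3

3


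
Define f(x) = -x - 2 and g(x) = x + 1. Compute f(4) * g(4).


f(4) = -6
g(4) = 5
Product = -30

-30


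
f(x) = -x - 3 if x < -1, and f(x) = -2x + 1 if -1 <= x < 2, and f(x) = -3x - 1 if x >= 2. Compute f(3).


3 satisfies x >= 2
f(3) = -10

-10


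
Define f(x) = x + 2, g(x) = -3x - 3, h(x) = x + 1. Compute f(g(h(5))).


-19


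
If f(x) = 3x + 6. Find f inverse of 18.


Solve 3x + 6 = 18
x = (18 - 6) / 3 = 4

4


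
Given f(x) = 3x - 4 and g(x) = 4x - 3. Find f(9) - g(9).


-10


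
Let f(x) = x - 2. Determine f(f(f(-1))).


-7


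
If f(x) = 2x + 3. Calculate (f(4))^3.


f(4) = 11
(11)^3 = 1331

1331


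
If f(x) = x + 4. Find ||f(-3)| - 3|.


f(-3) = 1
|1| = 1
|1 - 3| = 2

2


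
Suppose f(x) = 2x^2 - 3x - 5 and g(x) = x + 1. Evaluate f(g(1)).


g(1) = 2
f(2) = 2*(2)^2 - 3*(2) - 5 = -3

-3


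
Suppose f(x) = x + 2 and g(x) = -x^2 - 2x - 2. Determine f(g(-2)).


g(-2) = -2
f(-2) = 0

0


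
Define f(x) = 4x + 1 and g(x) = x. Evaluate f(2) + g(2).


11


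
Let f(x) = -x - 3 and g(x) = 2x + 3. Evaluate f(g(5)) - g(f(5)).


f(g(5)) = -16
g(f(5)) = -13
Difference = -3

-3


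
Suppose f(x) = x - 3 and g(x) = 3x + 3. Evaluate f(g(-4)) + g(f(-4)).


-30


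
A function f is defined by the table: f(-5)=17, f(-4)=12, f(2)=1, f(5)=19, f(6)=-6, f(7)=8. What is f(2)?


Reading from the table at x = 2

1


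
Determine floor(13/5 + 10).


13/5 = 2.6
2.6 + 10 = 12.6
floor(12.6) = 12

12


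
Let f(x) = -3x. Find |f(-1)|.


f(-1) = 3
|3| = 3

3


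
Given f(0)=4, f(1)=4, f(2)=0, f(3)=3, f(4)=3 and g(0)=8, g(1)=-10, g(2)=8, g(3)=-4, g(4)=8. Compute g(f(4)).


f(4) = 3
g(3) = -4

-4


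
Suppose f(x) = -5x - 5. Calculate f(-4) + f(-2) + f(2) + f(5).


f(-4) = 15
f(-2) = 5
f(2) = -15
f(5) = -30
Sum = -25

-25


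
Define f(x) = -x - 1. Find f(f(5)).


f(5) = -6
f(-6) = 5

5


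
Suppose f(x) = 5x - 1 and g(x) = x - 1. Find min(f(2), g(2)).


f(2) = 9
g(2) = 1
min = 1

1


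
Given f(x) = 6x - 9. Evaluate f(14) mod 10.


f(14) = 75
75 mod 10 = 5

5


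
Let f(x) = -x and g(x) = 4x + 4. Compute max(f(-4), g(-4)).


4


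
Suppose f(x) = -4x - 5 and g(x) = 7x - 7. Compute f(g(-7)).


219


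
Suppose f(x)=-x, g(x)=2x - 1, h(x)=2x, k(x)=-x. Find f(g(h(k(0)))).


k(0) = 0
h(0) = 0
g(0) = -1
f(-1) = 1

1


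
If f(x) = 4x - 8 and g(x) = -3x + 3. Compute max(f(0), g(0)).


3


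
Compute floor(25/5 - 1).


25/5 = 5
5 - 1 = 4
floor(4) = 4

4


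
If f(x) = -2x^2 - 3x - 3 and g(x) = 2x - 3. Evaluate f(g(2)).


g(2) = 1
f(1) = (-2)*(1)^2 - 3*(1) - 3 = -8

-8


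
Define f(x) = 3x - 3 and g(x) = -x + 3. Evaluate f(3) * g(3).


f(3) = 6
g(3) = 0
Product = 0

0


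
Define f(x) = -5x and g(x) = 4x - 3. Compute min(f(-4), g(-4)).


f(-4) = 20
g(-4) = -19
min = -19

-19


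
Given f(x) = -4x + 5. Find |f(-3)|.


f(-3) = 17
|17| = 17

17


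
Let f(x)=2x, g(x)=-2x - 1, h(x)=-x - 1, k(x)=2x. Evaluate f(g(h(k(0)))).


k(0) = 0
h(0) = -1
g(-1) = 1
f(1) = 2

2


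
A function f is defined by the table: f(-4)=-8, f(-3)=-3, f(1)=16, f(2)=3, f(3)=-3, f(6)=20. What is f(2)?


3


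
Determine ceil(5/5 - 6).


5/5 = 1
1 - 6 = -5
ceil(-5) = -5

-5


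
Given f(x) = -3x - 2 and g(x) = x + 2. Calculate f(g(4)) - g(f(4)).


-8


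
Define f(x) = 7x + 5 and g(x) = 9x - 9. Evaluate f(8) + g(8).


f(8) = 61
g(8) = 63
Sum = 124

124


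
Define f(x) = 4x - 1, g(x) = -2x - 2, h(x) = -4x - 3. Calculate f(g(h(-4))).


-113


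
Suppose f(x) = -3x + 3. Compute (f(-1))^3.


f(-1) = 6
(6)^3 = 216

216


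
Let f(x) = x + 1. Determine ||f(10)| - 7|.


f(10) = 11
|11| = 11
|11 - 7| = 4

4


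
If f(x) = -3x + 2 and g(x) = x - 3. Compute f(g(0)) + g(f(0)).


f(g(0)) = 11
g(f(0)) = -1
Sum = 10

10


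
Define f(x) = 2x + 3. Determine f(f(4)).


f(4) = 11
f(11) = 25

25


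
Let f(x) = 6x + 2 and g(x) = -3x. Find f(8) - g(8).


f(8) = 50
g(8) = -24
Difference = 74

74


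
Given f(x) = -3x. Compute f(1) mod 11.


8


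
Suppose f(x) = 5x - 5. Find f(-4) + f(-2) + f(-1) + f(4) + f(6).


-10


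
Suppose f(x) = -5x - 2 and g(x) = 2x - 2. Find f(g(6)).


g(6) = 10
f(10) = -52

-52


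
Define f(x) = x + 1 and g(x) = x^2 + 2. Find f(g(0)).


g(0) = 2
f(2) = 3

3


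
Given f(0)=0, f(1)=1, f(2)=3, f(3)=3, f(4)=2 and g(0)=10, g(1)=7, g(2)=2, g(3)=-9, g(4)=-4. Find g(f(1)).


f(1) = 1
g(1) = 7

7


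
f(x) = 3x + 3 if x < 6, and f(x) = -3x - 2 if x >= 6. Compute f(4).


4 satisfies x < 6
f(4) = 15

15


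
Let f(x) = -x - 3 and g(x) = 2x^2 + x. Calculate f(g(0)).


g(0) = 0
f(0) = -3

-3


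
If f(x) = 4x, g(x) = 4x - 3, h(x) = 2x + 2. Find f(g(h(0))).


h(0) = 2
g(2) = 5
f(5) = 20

20


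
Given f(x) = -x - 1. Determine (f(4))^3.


f(4) = -5
(-5)^3 = -125

-125


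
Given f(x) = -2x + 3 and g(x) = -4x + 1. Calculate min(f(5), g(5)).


f(5) = -7
g(5) = -19
min = -19

-19


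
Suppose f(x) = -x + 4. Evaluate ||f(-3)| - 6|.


f(-3) = 7
|7| = 7
|7 - 6| = 1

1


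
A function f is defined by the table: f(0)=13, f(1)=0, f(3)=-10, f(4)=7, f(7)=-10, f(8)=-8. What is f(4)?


Reading from the table at x = 4

7


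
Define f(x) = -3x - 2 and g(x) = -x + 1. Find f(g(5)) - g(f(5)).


f(g(5)) = 10
g(f(5)) = 18
Difference = -8

-8


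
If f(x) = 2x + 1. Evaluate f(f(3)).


f(3) = 7
f(7) = 15

15


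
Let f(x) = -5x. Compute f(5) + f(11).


f(5) = -25
f(11) = -55
Sum = -80

-80


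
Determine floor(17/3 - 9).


17/3 = 5.6667
5.6667 - 9 = -3.3333
floor(-3.3333) = -4

-4


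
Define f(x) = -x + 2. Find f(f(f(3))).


-1


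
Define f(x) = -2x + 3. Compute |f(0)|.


f(0) = 3
|3| = 3

3


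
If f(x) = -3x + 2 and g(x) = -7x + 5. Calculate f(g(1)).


8


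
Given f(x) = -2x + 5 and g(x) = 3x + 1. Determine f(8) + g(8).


f(8) = -11
g(8) = 25
Sum = 14

14


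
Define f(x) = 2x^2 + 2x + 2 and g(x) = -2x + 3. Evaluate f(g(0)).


g(0) = 3
f(3) = 2*(3)^2 + 2*(3) + 2 = 26

26


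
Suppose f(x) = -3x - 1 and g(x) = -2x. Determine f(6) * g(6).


f(6) = -19
g(6) = -12
Product = 228

228


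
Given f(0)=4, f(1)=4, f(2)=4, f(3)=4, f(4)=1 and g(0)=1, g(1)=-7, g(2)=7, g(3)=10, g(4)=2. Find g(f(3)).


f(3) = 4
g(4) = 2

2


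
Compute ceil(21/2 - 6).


21/2 = 10.5
10.5 - 6 = 4.5
ceil(4.5) = 5

5


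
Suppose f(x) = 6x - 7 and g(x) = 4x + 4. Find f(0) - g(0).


f(0) = -7
g(0) = 4
Difference = -11

-11


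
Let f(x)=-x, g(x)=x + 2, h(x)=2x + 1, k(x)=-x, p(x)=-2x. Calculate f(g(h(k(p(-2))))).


5


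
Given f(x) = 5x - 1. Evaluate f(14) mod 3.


f(14) = 69
69 mod 3 = 0

0


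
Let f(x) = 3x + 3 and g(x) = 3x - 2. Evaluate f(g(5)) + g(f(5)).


f(g(5)) = 42
g(f(5)) = 52
Sum = 94

94


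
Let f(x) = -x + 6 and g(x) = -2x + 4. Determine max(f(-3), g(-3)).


f(-3) = 9
g(-3) = 10
max = 10

10


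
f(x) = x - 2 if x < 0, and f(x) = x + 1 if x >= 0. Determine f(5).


5 satisfies x >= 0
f(5) = 6

6


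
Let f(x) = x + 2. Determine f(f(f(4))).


f(4) = 6
f(6) = 8
f(8) = 10

10


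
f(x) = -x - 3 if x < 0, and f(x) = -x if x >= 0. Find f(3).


3 satisfies x >= 0
f(3) = -3

-3


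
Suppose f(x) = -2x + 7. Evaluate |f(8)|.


f(8) = -9
|-9| = 9

9


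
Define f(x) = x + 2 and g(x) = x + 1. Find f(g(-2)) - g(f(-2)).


f(g(-2)) = 1
g(f(-2)) = 1
Difference = 0

0


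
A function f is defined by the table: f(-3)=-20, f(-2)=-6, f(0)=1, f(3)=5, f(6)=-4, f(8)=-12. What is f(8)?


Reading from the table at x = 8

-12


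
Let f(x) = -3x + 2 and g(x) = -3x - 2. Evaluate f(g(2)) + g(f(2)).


36


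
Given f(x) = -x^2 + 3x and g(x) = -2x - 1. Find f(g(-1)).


g(-1) = 1
f(1) = (-1)*(1)^2 + 3*(1) = 2

2


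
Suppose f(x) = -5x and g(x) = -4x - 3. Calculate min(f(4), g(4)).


f(4) = -20
g(4) = -19
min = -20

-20


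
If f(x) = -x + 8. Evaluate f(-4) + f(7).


f(-4) = 12
f(7) = 1
Sum = 13

13


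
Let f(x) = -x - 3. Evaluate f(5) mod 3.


1


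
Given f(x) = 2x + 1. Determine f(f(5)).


23


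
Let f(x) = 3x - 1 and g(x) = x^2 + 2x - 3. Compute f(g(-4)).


14


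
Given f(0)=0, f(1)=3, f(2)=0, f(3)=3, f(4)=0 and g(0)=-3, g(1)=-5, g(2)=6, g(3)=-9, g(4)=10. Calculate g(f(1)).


f(1) = 3
g(3) = -9

-9


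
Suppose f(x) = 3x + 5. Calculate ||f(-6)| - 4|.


f(-6) = -13
|-13| = 13
|13 - 4| = 9

9


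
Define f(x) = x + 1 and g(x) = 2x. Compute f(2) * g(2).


f(2) = 3
g(2) = 4
Product = 12

12


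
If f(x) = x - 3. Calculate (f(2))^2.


f(2) = -1
(-1)^2 = 1

1


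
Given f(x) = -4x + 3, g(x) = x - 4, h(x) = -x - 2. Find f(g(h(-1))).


h(-1) = -1
g(-1) = -5
f(-5) = 23

23


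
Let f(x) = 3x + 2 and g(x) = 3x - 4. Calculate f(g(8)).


g(8) = 20
f(20) = 62

62


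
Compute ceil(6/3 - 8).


6/3 = 2
2 - 8 = -6
ceil(-6) = -6

-6


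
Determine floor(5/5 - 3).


5/5 = 1
1 - 3 = -2
floor(-2) = -2

-2


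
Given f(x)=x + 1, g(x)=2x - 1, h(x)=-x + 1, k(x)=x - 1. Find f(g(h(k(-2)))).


k(-2) = -3
h(-3) = 4
g(4) = 7
f(7) = 8

8


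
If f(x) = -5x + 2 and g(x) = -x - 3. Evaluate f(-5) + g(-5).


f(-5) = 27
g(-5) = 2
Sum = 29

29


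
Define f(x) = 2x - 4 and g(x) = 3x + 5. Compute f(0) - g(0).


-9


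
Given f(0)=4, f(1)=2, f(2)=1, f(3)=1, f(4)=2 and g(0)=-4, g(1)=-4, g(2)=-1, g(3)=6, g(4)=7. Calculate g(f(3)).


f(3) = 1
g(1) = -4

-4


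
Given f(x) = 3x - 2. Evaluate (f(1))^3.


f(1) = 1
(1)^3 = 1

1


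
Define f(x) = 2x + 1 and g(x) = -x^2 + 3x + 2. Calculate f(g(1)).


9


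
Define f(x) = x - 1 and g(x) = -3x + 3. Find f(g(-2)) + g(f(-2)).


f(g(-2)) = 8
g(f(-2)) = 12
Sum = 20

20


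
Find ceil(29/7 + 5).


29/7 = 4.1429
4.1429 + 5 = 9.1429
ceil(9.1429) = 10

10


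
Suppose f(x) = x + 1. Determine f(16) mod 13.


f(16) = 17
17 mod 13 = 4

4


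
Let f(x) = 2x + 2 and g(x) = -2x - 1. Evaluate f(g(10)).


g(10) = -21
f(-21) = -40

-40


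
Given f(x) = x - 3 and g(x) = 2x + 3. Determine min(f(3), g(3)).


f(3) = 0
g(3) = 9
min = 0

0


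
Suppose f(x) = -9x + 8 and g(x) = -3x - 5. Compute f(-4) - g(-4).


f(-4) = 44
g(-4) = 7
Difference = 37

37


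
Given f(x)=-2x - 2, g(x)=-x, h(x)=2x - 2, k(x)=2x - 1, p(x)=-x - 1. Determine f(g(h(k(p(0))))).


p(0) = -1
k(-1) = -3
h(-3) = -8
g(-8) = 8
f(8) = -18

-18


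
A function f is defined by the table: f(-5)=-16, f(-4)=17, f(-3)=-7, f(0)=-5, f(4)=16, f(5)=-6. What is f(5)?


Reading from the table at x = 5

-6


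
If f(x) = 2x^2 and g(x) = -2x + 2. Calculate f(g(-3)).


g(-3) = 8
f(8) = 2*(8)^2 = 128

128


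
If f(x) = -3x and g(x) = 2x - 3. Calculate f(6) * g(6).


f(6) = -18
g(6) = 9
Product = -162

-162


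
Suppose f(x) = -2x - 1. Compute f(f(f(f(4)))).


f(4) = -9
f(-9) = 17
f(17) = -35
f(-35) = 69

69


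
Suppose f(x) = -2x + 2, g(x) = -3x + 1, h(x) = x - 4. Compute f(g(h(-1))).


h(-1) = -5
g(-5) = 16
f(16) = -30

-30


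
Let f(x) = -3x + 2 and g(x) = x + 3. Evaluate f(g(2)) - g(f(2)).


f(g(2)) = -13
g(f(2)) = -1
Difference = -12

-12


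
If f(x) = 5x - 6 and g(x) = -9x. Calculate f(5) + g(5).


f(5) = 19
g(5) = -45
Sum = -26

-26


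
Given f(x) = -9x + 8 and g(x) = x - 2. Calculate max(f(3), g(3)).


f(3) = -19
g(3) = 1
max = 1

1


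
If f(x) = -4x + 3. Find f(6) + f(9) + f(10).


f(6) = -21
f(9) = -33
f(10) = -37
Sum = -91

-91


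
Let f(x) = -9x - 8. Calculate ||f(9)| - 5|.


f(9) = -89
|-89| = 89
|89 - 5| = 84

84


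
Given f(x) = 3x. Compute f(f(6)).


f(6) = 18
f(18) = 54

54


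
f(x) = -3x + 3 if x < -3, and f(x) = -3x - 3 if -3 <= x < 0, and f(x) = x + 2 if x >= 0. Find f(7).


9


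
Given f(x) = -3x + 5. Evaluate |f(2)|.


f(2) = -1
|-1| = 1

1


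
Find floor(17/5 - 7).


17/5 = 3.4
3.4 - 7 = -3.6
floor(-3.6) = -4

-4


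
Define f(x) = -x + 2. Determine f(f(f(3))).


f(3) = -1
f(-1) = 3
f(3) = -1

-1


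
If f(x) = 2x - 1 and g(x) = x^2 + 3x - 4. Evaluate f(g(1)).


g(1) = 0
f(0) = -1

-1


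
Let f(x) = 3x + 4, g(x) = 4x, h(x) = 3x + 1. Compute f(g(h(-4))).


h(-4) = -11
g(-11) = -44
f(-44) = -128

-128


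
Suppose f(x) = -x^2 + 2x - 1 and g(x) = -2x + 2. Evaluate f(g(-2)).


g(-2) = 6
f(6) = (-1)*(6)^2 + 2*(6) - 1 = -25

-25


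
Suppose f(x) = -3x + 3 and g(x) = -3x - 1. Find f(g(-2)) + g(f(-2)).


-40


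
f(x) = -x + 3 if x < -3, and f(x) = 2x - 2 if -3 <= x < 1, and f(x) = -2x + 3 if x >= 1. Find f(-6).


-6 satisfies x < -3
f(-6) = 9

9


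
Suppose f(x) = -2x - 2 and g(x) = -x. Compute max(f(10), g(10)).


f(10) = -22
g(10) = -10
max = -10

-10


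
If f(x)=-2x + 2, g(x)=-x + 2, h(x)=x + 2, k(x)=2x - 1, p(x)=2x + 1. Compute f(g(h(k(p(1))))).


p(1) = 3
k(3) = 5
h(5) = 7
g(7) = -5
f(-5) = 12

12


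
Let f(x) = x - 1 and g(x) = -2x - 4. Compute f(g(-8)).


g(-8) = 12
f(12) = 11

11


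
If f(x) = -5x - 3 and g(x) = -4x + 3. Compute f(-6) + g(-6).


f(-6) = 27
g(-6) = 27
Sum = 54

54


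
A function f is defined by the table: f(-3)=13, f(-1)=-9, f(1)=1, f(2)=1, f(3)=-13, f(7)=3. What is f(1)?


Reading from the table at x = 1

1


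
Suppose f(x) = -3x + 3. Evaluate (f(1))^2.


0


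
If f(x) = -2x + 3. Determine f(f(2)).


5


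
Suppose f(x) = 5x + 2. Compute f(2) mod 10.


f(2) = 12
12 mod 10 = 2

2


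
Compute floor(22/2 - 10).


22/2 = 11
11 - 10 = 1
floor(1) = 1

1


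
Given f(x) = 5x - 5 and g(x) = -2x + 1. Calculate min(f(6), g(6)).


f(6) = 25
g(6) = -11
min = -11

-11


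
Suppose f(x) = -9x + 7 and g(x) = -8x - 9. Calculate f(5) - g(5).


f(5) = -38
g(5) = -49
Difference = 11

11


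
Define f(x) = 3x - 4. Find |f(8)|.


20


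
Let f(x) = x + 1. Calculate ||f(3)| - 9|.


f(3) = 4
|4| = 4
|4 - 9| = 5

5


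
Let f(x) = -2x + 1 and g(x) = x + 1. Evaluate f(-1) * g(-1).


f(-1) = 3
g(-1) = 0
Product = 0

0


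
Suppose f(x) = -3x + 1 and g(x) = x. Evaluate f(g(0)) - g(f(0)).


f(g(0)) = 1
g(f(0)) = 1
Difference = 0

0


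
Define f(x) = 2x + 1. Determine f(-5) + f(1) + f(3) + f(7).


f(-5) = -9
f(1) = 3
f(3) = 7
f(7) = 15
Sum = 16

16


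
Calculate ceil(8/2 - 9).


8/2 = 4
4 - 9 = -5
ceil(-5) = -5

-5


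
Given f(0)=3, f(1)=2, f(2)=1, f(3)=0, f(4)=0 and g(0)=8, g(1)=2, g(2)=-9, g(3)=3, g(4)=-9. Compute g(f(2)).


f(2) = 1
g(1) = 2

2


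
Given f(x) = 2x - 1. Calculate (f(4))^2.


f(4) = 7
(7)^2 = 49

49


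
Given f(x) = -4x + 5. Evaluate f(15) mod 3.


f(15) = -55
-55 mod 3 = 2

2


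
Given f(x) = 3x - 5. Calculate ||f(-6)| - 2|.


f(-6) = -23
|-23| = 23
|23 - 2| = 21

21


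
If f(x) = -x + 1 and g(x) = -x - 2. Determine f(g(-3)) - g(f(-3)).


f(g(-3)) = 0
g(f(-3)) = -6
Difference = 6

6


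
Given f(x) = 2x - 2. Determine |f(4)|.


f(4) = 6
|6| = 6

6


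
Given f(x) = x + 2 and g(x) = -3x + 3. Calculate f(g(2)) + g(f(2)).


f(g(2)) = -1
g(f(2)) = -9
Sum = -10

-10


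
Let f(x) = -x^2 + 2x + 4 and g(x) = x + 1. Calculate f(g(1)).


g(1) = 2
f(2) = (-1)*(2)^2 + 2*(2) + 4 = 4

4


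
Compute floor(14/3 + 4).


8


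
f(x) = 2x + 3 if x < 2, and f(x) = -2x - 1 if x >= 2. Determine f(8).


8 satisfies x >= 2
f(8) = -17

-17


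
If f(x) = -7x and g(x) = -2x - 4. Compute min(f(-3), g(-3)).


2


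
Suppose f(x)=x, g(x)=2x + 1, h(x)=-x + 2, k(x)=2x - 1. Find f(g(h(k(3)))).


k(3) = 5
h(5) = -3
g(-3) = -5
f(-5) = -5

-5


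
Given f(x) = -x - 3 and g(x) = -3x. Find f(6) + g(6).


f(6) = -9
g(6) = -18
Sum = -27

-27


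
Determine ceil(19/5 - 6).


19/5 = 3.8
3.8 - 6 = -2.2
ceil(-2.2) = -2

-2


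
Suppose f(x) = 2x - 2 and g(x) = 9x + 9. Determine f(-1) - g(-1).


f(-1) = -4
g(-1) = 0
Difference = -4

-4


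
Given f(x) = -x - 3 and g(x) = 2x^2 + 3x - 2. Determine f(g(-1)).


g(-1) = -3
f(-3) = 0

0


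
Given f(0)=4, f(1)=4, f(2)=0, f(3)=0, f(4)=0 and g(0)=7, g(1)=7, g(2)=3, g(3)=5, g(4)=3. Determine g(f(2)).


f(2) = 0
g(0) = 7

7


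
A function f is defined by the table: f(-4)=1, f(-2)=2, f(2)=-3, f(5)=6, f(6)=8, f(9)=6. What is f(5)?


Reading from the table at x = 5

6


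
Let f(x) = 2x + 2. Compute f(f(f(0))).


f(0) = 2
f(2) = 6
f(6) = 14

14


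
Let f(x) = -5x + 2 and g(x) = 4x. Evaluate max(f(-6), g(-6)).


32


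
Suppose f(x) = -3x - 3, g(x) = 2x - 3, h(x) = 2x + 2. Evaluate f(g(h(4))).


-54


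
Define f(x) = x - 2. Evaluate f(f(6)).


f(6) = 4
f(4) = 2

2


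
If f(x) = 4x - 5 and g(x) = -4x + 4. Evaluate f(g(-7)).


123


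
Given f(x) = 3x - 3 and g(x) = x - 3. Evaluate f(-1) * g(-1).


f(-1) = -6
g(-1) = -4
Product = 24

24


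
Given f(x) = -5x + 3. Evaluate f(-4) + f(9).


f(-4) = 23
f(9) = -42
Sum = -19

-19


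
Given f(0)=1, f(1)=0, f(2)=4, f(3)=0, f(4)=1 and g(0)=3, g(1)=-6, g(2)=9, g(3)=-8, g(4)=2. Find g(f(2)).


2


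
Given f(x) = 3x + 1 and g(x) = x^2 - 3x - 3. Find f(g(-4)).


g(-4) = 25
f(25) = 76

76


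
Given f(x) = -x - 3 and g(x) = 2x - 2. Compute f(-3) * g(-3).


f(-3) = 0
g(-3) = -8
Product = 0

0


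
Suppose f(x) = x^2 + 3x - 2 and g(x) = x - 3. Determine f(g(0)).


g(0) = -3
f(-3) = 1*(-3)^2 + 3*(-3) - 2 = -2

-2


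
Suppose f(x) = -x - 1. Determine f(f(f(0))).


f(0) = -1
f(-1) = 0
f(0) = -1

-1


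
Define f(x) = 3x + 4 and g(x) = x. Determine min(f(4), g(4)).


f(4) = 16
g(4) = 4
min = 4

4


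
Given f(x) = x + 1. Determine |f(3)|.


f(3) = 4
|4| = 4

4


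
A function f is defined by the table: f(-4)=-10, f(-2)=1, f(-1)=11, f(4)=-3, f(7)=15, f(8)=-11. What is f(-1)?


Reading from the table at x = -1

11


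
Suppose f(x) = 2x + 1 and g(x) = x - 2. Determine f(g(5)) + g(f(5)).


f(g(5)) = 7
g(f(5)) = 9
Sum = 16

16


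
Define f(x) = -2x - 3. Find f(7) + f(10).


-40


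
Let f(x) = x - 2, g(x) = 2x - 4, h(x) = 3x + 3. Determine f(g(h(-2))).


h(-2) = -3
g(-3) = -10
f(-10) = -12

-12


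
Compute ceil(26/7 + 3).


7


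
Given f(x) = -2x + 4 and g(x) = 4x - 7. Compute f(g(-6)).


g(-6) = -31
f(-31) = 66

66


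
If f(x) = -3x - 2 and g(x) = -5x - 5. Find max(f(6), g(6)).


f(6) = -20
g(6) = -35
max = -20

-20


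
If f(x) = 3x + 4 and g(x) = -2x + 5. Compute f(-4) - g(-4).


f(-4) = -8
g(-4) = 13
Difference = -21

-21


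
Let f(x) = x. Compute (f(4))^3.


f(4) = 4
(4)^3 = 64

64


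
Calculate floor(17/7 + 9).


17/7 = 2.4286
2.4286 + 9 = 11.4286
floor(11.4286) = 11

11


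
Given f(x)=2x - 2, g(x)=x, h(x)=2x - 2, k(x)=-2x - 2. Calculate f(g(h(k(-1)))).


k(-1) = 0
h(0) = -2
g(-2) = -2
f(-2) = -6

-6


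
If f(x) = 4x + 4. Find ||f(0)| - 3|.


f(0) = 4
|4| = 4
|4 - 3| = 1

1


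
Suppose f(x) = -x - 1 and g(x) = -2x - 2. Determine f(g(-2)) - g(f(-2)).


f(g(-2)) = -3
g(f(-2)) = -4
Difference = 1

1


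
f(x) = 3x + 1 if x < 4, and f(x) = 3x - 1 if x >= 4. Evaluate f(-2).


-2 satisfies x < 4
f(-2) = -5

-5


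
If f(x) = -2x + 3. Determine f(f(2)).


5


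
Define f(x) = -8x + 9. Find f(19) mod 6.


f(19) = -143
-143 mod 6 = 1

1


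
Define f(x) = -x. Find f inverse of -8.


Solve -x = -8
x = (-8) / (-1) = 8

8


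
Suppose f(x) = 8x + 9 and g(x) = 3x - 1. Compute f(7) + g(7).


f(7) = 65
g(7) = 20
Sum = 85

85


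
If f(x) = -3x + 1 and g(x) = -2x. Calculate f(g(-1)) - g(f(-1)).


f(g(-1)) = -5
g(f(-1)) = -8
Difference = 3

3


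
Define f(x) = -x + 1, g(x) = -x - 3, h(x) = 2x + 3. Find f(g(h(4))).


h(4) = 11
g(11) = -14
f(-14) = 15

15


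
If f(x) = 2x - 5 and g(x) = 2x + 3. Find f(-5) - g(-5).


f(-5) = -15
g(-5) = -7
Difference = -8

-8


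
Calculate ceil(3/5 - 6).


3/5 = 0.6
0.6 - 6 = -5.4
ceil(-5.4) = -5

-5


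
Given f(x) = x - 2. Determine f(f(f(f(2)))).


f(2) = 0
f(0) = -2
f(-2) = -4
f(-4) = -6

-6


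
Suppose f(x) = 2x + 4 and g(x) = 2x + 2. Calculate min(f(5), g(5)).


f(5) = 14
g(5) = 12
min = 12

12


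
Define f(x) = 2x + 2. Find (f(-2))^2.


f(-2) = -2
(-2)^2 = 4

4


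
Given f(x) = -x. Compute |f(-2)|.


f(-2) = 2
|2| = 2

2


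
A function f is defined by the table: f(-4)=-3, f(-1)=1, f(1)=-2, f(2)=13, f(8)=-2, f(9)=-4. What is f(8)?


Reading from the table at x = 8

-2


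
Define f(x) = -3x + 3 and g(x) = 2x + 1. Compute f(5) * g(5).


-132


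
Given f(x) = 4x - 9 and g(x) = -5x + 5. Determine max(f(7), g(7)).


f(7) = 19
g(7) = -30
max = 19

19


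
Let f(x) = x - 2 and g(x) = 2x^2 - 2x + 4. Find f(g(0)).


g(0) = 4
f(4) = 2

2


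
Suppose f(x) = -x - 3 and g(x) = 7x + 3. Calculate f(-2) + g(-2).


f(-2) = -1
g(-2) = -11
Sum = -12

-12


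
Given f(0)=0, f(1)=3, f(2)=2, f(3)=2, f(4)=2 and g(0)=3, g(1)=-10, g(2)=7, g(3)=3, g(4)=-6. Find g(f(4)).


f(4) = 2
g(2) = 7

7


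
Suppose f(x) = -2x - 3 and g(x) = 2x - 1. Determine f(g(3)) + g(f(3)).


-32


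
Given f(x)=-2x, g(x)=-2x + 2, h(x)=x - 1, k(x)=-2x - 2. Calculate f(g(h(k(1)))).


k(1) = -4
h(-4) = -5
g(-5) = 12
f(12) = -24

-24


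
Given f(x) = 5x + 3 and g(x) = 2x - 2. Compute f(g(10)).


g(10) = 18
f(18) = 93

93


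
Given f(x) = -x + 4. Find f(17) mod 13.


f(17) = -13
-13 mod 13 = 0

0


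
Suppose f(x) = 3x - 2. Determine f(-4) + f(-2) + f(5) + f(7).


f(-4) = -14
f(-2) = -8
f(5) = 13
f(7) = 19
Sum = 10

10


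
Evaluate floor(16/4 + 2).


16/4 = 4
4 + 2 = 6
floor(6) = 6

6


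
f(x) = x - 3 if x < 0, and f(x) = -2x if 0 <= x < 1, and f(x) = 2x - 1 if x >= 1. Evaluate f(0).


0 satisfies 0 <= x < 1
f(0) = 0

0


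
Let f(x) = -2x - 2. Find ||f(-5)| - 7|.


f(-5) = 8
|8| = 8
|8 - 7| = 1

1


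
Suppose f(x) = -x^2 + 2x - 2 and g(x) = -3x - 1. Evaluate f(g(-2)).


-17


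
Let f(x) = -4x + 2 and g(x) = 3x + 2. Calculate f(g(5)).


-66


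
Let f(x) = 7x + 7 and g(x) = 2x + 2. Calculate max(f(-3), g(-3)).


f(-3) = -14
g(-3) = -4
max = -4

-4


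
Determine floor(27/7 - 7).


27/7 = 3.8571
3.8571 - 7 = -3.1429
floor(-3.1429) = -4

-4


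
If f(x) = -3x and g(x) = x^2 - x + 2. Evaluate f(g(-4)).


g(-4) = 22
f(22) = -66

-66


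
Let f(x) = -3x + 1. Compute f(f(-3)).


f(-3) = 10
f(10) = -29

-29


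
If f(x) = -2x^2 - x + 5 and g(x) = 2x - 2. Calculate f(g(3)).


g(3) = 4
f(4) = (-2)*(4)^2 - 1*(4) + 5 = -31

-31


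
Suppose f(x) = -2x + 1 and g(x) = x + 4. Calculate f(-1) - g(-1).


f(-1) = 3
g(-1) = 3
Difference = 0

0


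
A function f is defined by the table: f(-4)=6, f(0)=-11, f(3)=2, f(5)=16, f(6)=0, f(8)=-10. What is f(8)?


Reading from the table at x = 8

-10


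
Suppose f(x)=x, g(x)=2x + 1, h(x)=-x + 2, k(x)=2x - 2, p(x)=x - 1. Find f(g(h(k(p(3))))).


p(3) = 2
k(2) = 2
h(2) = 0
g(0) = 1
f(1) = 1

1


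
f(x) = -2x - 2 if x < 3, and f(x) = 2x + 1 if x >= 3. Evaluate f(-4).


-4 satisfies x < 3
f(-4) = 6

6


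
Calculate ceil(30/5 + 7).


30/5 = 6
6 + 7 = 13
ceil(13) = 13

13


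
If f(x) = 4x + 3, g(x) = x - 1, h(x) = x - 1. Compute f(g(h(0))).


h(0) = -1
g(-1) = -2
f(-2) = -5

-5


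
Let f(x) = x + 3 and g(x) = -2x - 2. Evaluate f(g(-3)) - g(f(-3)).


9


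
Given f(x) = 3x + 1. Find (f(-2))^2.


25


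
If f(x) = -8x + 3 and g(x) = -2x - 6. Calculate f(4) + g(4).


-43


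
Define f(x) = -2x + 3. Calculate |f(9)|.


15


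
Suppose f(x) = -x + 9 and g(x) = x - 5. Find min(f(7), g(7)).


f(7) = 2
g(7) = 2
min = 2

2


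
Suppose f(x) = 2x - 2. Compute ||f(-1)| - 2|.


f(-1) = -4
|-4| = 4
|4 - 2| = 2

2


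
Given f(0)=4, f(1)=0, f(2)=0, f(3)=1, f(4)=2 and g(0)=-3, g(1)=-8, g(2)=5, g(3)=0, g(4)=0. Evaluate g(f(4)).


f(4) = 2
g(2) = 5

5


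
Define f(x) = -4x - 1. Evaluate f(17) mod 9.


f(17) = -69
-69 mod 9 = 3

3


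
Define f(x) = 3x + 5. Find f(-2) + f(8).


28


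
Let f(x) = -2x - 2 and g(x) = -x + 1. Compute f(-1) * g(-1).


f(-1) = 0
g(-1) = 2
Product = 0

0


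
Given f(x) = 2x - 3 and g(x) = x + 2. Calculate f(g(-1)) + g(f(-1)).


-4


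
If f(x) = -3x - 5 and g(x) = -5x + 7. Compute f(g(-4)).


g(-4) = 27
f(27) = -86

-86


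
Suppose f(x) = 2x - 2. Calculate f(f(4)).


f(4) = 6
f(6) = 10

10


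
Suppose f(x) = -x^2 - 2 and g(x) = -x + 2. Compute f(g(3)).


g(3) = -1
f(-1) = (-1)*(-1)^2 - 2 = -3

-3


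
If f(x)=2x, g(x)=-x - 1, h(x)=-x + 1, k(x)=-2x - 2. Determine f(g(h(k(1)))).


-12


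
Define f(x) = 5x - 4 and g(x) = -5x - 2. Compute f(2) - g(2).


f(2) = 6
g(2) = -12
Difference = 18

18


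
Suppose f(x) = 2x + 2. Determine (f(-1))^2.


f(-1) = 0
(0)^2 = 0

0


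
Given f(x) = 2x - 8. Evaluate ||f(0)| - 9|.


1


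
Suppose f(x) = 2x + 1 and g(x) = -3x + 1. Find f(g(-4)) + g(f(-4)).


f(g(-4)) = 27
g(f(-4)) = 22
Sum = 49

49


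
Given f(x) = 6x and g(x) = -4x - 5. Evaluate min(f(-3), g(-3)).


f(-3) = -18
g(-3) = 7
min = -18

-18


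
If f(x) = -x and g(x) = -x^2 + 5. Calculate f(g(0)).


g(0) = 5
f(5) = -5

-5


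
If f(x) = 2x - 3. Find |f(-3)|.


9


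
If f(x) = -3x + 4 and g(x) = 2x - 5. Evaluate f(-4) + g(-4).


f(-4) = 16
g(-4) = -13
Sum = 3

3


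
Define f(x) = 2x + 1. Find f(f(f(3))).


31


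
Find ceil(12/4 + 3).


12/4 = 3
3 + 3 = 6
ceil(6) = 6

6


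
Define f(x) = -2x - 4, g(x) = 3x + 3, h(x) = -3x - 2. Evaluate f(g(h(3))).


56


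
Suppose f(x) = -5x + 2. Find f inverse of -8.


Solve -5x + 2 = -8
x = (-8 - 2) / (-5) = 2

2


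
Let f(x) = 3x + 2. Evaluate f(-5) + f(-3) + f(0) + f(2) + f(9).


f(-5) = -13
f(-3) = -7
f(0) = 2
f(2) = 8
f(9) = 29
Sum = 19

19


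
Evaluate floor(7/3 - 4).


-2


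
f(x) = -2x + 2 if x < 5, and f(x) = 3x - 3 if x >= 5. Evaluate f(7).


7 satisfies x >= 5
f(7) = 18

18


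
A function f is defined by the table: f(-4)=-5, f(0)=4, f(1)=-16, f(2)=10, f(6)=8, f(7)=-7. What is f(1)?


-16


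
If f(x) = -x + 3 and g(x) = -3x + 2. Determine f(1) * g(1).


f(1) = 2
g(1) = -1
Product = -2

-2


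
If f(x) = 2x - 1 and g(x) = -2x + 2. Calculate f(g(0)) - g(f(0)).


f(g(0)) = 3
g(f(0)) = 4
Difference = -1

-1


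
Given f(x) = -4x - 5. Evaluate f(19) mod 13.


f(19) = -81
-81 mod 13 = 10

10


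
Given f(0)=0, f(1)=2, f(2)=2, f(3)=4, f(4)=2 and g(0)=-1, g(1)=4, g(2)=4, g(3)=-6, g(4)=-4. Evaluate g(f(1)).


f(1) = 2
g(2) = 4

4


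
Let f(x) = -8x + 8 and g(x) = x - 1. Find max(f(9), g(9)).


f(9) = -64
g(9) = 8
max = 8

8


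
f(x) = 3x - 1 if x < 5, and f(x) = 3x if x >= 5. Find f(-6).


-6 satisfies x < 5
f(-6) = -19

-19


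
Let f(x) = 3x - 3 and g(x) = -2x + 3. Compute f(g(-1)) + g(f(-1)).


f(g(-1)) = 12
g(f(-1)) = 15
Sum = 27

27


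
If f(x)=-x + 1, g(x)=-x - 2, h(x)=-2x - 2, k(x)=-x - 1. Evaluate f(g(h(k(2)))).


k(2) = -3
h(-3) = 4
g(4) = -6
f(-6) = 7

7


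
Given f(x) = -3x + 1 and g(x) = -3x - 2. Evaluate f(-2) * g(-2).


28


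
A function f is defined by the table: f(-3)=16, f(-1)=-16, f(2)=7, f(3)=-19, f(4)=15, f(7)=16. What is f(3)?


Reading from the table at x = 3

-19


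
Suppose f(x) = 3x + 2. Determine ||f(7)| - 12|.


f(7) = 23
|23| = 23
|23 - 12| = 11

11


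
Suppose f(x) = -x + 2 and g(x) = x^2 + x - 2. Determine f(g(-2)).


2


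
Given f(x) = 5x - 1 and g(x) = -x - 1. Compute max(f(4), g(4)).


19


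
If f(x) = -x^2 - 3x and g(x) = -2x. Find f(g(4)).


-40


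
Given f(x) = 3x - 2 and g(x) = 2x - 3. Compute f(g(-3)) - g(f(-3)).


f(g(-3)) = -29
g(f(-3)) = -25
Difference = -4

-4


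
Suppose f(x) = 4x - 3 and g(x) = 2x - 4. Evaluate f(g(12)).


g(12) = 20
f(20) = 77

77


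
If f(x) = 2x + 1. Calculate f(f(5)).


f(5) = 11
f(11) = 23

23


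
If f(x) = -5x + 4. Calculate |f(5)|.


f(5) = -21
|-21| = 21

21


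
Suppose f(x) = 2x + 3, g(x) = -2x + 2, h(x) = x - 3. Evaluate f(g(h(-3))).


31


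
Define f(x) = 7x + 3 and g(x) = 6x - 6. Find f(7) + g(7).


88


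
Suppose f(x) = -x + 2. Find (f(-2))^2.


16


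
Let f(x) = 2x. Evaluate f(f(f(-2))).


f(-2) = -4
f(-4) = -8
f(-8) = -16

-16


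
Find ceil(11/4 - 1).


11/4 = 2.75
2.75 - 1 = 1.75
ceil(1.75) = 2

2


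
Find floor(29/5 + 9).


29/5 = 5.8
5.8 + 9 = 14.8
floor(14.8) = 14

14


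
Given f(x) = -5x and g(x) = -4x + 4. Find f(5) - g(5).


f(5) = -25
g(5) = -16
Difference = -9

-9


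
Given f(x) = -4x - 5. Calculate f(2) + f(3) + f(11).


f(2) = -13
f(3) = -17
f(11) = -49
Sum = -79

-79


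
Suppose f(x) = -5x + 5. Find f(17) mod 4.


0


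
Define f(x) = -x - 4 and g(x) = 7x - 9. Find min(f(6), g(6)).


f(6) = -10
g(6) = 33
min = -10

-10


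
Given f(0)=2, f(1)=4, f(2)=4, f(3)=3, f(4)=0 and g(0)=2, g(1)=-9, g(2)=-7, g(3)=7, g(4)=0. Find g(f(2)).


f(2) = 4
g(4) = 0

0


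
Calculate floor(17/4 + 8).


12


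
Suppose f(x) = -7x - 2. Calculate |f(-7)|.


f(-7) = 47
|47| = 47

47


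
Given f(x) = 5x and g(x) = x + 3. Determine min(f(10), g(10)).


f(10) = 50
g(10) = 13
min = 13

13


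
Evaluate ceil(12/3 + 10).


12/3 = 4
4 + 10 = 14
ceil(14) = 14

14


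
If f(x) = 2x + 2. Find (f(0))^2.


f(0) = 2
(2)^2 = 4

4


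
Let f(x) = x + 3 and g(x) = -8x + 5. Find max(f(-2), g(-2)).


f(-2) = 1
g(-2) = 21
max = 21

21


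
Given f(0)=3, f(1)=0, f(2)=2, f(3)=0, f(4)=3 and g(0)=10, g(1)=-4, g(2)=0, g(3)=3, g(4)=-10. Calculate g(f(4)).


f(4) = 3
g(3) = 3

3


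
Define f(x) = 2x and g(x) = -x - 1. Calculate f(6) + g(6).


f(6) = 12
g(6) = -7
Sum = 5

5


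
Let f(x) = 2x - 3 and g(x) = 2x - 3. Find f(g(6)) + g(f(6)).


f(g(6)) = 15
g(f(6)) = 15
Sum = 30

30
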